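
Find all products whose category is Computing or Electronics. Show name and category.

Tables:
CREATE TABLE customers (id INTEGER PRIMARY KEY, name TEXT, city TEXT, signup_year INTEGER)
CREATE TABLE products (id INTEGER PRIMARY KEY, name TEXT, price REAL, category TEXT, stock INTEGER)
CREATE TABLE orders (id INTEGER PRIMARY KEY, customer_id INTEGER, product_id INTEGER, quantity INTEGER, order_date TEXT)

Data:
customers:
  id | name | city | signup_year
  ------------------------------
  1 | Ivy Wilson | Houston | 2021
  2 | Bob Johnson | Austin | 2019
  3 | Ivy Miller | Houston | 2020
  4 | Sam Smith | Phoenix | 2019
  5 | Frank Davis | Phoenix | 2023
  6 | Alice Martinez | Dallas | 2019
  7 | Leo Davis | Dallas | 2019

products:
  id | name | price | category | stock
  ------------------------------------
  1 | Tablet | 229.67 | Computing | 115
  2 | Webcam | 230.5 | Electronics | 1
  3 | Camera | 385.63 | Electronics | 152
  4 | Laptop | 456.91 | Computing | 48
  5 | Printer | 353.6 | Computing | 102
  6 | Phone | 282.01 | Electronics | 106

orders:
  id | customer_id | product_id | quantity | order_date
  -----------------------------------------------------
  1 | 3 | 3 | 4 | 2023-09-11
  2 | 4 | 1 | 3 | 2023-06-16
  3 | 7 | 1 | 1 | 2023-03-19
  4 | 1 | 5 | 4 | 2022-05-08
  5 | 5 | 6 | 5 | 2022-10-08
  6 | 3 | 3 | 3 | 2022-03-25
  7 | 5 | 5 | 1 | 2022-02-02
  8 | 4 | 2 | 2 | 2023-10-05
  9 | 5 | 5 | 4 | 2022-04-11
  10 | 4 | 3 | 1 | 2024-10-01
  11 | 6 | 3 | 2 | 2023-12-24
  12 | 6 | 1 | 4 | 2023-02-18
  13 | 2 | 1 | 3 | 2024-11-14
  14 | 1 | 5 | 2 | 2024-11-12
SELECT name, category FROM products WHERE category IN ('Computing', 'Electronics')

Execution result:
name | category
Tablet | Computing
Webcam | Electronics
Camera | Electronics
Laptop | Computing
Printer | Computing
Phone | Electronics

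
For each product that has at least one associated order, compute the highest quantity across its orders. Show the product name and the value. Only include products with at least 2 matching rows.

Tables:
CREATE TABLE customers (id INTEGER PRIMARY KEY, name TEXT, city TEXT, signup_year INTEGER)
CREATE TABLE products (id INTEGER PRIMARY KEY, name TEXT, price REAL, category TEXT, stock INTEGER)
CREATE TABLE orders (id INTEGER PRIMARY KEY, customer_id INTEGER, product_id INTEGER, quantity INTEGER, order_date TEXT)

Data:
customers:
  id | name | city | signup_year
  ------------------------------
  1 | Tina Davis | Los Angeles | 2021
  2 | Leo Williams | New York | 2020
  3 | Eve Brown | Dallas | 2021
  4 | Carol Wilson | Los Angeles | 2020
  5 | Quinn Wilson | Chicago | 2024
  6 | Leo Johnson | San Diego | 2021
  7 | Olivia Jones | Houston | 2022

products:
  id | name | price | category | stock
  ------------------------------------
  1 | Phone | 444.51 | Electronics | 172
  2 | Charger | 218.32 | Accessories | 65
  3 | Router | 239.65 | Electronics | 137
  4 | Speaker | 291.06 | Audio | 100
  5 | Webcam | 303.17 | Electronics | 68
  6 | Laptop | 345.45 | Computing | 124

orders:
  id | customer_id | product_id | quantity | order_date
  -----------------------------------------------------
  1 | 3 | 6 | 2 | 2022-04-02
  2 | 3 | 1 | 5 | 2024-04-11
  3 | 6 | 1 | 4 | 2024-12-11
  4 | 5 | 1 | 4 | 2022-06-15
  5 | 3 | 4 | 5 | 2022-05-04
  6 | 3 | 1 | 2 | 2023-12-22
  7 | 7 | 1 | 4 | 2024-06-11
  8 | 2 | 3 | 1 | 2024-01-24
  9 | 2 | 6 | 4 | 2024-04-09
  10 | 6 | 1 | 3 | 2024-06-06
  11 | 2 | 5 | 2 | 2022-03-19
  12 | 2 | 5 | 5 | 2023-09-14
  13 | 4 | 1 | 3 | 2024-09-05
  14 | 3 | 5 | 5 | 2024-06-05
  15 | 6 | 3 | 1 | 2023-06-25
SELECT p.name, MAX(c.quantity) AS max_quantity FROM orders c JOIN products p ON c.product_id = p.id GROUP BY p.id, p.name HAVING COUNT(*) >= 2

Execution result:
name | max_quantity
Phone | 5
Router | 1
Webcam | 5
Laptop | 4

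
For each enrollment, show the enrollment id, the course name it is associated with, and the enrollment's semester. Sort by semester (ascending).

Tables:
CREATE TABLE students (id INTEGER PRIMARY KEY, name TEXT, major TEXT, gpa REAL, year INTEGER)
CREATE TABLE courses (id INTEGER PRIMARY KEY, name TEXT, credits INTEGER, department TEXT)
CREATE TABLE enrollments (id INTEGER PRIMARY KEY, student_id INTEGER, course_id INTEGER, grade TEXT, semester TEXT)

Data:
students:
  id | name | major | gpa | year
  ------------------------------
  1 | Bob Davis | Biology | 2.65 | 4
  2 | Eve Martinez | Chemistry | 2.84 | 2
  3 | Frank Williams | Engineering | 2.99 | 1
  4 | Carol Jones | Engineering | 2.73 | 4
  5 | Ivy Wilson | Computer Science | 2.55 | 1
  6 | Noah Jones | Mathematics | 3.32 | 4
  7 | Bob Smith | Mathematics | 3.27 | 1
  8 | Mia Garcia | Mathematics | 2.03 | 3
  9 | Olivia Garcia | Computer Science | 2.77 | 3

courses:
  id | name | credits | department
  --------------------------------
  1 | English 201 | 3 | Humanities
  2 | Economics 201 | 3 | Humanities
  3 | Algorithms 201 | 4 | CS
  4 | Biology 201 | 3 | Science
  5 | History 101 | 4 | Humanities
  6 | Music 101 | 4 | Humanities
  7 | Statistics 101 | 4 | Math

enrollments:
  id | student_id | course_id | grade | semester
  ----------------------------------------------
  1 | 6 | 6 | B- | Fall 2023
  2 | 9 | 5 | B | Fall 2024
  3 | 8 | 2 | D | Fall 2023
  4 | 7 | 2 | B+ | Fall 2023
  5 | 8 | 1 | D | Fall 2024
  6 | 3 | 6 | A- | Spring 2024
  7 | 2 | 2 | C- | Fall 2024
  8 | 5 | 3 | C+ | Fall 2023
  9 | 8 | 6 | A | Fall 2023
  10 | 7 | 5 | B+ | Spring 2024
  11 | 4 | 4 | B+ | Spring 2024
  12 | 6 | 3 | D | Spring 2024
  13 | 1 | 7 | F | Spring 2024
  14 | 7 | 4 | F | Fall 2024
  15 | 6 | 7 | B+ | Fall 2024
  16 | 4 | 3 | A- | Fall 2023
SELECT c.id, p.name AS course, c.semester FROM enrollments c JOIN courses p ON c.course_id = p.id ORDER BY c.semester ASC

Execution result:
id | course | semester
1 | Music 101 | Fall 2023
3 | Economics 201 | Fall 2023
4 | Economics 201 | Fall 2023
8 | Algorithms 201 | Fall 2023
9 | Music 101 | Fall 2023
16 | Algorithms 201 | Fall 2023
2 | History 101 | Fall 2024
5 | English 201 | Fall 2024
7 | Economics 201 | Fall 2024
14 | Biology 201 | Fall 2024
15 | Statistics 101 | Fall 2024
6 | Music 101 | Spring 2024
10 | History 101 | Spring 2024
11 | Biology 201 | Spring 2024
12 | Algorithms 201 | Spring 2024
13 | Statistics 101 | Spring 2024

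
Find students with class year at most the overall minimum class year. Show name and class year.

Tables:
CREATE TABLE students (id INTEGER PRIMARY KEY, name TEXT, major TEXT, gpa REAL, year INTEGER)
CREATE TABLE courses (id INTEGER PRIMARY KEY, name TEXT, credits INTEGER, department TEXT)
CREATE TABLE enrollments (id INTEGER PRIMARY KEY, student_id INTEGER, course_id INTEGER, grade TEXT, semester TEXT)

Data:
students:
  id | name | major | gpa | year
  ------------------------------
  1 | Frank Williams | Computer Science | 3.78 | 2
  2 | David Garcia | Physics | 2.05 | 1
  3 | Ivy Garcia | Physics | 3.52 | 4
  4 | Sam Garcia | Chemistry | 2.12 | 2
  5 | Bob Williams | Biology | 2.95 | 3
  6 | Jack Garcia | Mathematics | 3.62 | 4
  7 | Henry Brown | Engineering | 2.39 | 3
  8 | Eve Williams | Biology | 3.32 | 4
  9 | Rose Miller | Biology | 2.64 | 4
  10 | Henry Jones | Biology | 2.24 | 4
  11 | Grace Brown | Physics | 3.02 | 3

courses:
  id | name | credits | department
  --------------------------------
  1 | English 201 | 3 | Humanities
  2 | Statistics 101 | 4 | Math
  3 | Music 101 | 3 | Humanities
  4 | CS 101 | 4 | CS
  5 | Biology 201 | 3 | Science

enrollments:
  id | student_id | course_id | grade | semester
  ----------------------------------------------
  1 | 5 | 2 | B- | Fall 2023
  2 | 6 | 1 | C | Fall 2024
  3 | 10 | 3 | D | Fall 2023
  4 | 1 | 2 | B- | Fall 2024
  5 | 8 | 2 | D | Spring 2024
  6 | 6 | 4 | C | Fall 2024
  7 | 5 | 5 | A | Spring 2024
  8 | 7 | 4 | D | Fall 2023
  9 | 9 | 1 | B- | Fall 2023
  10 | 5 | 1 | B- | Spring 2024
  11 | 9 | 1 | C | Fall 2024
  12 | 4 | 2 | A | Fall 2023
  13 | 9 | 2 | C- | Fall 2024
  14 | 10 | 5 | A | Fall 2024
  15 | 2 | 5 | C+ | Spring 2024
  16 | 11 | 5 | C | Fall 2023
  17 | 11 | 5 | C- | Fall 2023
SELECT name, year FROM students WHERE year <= (SELECT MIN(year) FROM students)

Execution result:
name | year
David Garcia | 1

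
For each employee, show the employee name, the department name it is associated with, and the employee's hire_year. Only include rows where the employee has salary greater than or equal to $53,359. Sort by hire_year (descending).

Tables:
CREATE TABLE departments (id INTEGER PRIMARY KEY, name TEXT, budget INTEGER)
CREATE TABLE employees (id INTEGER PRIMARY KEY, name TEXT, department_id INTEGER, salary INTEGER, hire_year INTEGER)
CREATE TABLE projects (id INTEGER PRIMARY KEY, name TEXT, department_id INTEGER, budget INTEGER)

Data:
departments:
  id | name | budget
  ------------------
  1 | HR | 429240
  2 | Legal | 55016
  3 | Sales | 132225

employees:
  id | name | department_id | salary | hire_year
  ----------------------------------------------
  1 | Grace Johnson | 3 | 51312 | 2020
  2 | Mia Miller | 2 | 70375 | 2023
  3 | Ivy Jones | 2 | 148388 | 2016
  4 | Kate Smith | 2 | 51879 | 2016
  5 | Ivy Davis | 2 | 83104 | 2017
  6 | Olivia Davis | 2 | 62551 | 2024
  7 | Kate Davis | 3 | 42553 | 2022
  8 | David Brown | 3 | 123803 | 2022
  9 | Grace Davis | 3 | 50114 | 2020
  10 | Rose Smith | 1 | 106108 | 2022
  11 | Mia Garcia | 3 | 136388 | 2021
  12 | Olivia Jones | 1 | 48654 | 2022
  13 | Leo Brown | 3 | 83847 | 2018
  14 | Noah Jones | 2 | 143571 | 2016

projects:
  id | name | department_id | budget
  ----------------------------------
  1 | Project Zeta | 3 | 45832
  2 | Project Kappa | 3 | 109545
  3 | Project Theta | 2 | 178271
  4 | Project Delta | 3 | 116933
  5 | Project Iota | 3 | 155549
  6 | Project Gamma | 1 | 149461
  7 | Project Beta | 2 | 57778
SELECT c.name, p.name AS department, c.hire_year FROM employees c JOIN departments p ON c.department_id = p.id WHERE c.salary >= 53359 ORDER BY c.hire_year DESC

Execution result:
name | department | hire_year
Olivia Davis | Legal | 2024
Mia Miller | Legal | 2023
David Brown | Sales | 2022
Rose Smith | HR | 2022
Mia Garcia | Sales | 2021
Leo Brown | Sales | 2018
Ivy Davis | Legal | 2017
Ivy Jones | Legal | 2016
Noah Jones | Legal | 2016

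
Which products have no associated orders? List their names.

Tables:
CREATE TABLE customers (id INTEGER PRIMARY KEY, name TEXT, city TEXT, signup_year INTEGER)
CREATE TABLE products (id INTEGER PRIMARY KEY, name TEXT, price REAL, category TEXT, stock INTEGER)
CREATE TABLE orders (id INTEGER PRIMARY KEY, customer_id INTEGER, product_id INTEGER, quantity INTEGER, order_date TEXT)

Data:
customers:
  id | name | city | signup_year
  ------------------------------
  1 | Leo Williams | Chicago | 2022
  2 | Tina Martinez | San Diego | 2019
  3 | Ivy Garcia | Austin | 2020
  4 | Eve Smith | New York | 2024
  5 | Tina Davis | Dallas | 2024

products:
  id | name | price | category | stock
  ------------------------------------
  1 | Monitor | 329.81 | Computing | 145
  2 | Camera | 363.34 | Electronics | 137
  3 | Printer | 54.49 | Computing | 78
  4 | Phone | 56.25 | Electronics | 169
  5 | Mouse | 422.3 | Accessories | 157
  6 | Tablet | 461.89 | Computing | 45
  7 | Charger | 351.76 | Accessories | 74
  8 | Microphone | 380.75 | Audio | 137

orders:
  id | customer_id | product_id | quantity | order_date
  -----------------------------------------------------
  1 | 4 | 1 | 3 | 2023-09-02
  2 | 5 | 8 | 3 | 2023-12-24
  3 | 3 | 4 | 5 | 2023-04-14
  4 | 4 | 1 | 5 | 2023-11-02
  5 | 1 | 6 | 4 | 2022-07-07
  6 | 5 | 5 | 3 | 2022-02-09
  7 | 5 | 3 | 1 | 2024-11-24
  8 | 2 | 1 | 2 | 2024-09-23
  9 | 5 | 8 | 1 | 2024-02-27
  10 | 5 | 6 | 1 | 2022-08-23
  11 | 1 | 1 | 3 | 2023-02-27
SELECT p.name FROM products p LEFT JOIN orders c ON c.product_id = p.id WHERE c.id IS NULL

Execution result:
name
Camera
Charger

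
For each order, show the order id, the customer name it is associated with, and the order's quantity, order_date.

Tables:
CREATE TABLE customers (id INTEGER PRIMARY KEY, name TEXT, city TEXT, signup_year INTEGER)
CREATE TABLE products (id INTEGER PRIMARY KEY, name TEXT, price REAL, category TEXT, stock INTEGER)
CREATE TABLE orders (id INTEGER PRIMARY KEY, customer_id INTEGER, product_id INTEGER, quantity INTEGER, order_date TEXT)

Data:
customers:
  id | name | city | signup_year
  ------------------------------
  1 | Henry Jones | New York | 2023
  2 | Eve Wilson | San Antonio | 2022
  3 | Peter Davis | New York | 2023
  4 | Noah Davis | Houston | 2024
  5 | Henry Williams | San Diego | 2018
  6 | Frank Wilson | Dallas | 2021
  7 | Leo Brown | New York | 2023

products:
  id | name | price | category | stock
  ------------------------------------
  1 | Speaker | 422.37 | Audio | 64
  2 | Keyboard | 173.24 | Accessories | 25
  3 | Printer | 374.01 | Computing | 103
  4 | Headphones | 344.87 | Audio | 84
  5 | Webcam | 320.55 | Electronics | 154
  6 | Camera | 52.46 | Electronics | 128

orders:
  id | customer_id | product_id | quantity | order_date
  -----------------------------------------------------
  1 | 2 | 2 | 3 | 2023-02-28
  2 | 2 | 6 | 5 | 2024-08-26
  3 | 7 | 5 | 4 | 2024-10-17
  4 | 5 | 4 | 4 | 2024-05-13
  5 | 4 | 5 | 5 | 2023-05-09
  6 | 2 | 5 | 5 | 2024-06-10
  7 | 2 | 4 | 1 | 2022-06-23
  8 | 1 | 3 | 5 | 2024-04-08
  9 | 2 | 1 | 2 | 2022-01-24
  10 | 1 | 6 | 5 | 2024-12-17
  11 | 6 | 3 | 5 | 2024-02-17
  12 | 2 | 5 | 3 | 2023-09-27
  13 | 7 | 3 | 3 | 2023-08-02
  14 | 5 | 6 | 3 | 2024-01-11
SELECT c.id, p.name AS customer, c.quantity, c.order_date FROM orders c JOIN customers p ON c.customer_id = p.id

Execution result:
id | customer | quantity | order_date
1 | Eve Wilson | 3 | 2023-02-28
2 | Eve Wilson | 5 | 2024-08-26
3 | Leo Brown | 4 | 2024-10-17
4 | Henry Williams | 4 | 2024-05-13
5 | Noah Davis | 5 | 2023-05-09
6 | Eve Wilson | 5 | 2024-06-10
7 | Eve Wilson | 1 | 2022-06-23
8 | Henry Jones | 5 | 2024-04-08
9 | Eve Wilson | 2 | 2022-01-24
10 | Henry Jones | 5 | 2024-12-17
11 | Frank Wilson | 5 | 2024-02-17
12 | Eve Wilson | 3 | 2023-09-27
13 | Leo Brown | 3 | 2023-08-02
14 | Henry Williams | 3 | 2024-01-11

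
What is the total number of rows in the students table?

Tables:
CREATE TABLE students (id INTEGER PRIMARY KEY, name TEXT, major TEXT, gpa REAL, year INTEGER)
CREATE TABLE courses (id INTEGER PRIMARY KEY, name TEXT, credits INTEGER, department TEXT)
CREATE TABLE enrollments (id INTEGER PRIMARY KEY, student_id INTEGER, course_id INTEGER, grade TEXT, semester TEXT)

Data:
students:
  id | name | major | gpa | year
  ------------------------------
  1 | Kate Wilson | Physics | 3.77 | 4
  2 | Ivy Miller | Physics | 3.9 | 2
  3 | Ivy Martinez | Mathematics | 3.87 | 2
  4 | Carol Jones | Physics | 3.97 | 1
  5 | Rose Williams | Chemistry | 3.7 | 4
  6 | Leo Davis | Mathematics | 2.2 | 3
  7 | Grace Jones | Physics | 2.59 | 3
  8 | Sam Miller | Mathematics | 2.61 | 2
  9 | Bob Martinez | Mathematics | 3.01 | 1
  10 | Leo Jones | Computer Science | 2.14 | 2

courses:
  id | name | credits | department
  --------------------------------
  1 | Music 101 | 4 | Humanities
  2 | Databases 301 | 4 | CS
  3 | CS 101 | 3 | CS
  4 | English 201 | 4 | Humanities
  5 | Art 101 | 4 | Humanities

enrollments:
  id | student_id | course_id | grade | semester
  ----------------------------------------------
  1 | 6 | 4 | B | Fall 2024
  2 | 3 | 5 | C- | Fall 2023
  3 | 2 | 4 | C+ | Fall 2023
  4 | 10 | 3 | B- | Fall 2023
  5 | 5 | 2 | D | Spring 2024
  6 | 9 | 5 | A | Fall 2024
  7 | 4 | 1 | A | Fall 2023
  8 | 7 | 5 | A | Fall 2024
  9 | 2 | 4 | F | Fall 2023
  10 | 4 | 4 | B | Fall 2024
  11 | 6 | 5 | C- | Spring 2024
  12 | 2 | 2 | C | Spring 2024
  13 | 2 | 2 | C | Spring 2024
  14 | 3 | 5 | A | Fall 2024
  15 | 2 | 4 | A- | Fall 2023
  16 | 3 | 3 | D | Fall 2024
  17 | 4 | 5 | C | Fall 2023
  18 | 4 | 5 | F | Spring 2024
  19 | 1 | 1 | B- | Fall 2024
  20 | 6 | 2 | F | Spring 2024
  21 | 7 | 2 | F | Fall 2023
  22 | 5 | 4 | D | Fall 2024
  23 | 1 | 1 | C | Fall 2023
SELECT COUNT(*) FROM students

Execution result:
10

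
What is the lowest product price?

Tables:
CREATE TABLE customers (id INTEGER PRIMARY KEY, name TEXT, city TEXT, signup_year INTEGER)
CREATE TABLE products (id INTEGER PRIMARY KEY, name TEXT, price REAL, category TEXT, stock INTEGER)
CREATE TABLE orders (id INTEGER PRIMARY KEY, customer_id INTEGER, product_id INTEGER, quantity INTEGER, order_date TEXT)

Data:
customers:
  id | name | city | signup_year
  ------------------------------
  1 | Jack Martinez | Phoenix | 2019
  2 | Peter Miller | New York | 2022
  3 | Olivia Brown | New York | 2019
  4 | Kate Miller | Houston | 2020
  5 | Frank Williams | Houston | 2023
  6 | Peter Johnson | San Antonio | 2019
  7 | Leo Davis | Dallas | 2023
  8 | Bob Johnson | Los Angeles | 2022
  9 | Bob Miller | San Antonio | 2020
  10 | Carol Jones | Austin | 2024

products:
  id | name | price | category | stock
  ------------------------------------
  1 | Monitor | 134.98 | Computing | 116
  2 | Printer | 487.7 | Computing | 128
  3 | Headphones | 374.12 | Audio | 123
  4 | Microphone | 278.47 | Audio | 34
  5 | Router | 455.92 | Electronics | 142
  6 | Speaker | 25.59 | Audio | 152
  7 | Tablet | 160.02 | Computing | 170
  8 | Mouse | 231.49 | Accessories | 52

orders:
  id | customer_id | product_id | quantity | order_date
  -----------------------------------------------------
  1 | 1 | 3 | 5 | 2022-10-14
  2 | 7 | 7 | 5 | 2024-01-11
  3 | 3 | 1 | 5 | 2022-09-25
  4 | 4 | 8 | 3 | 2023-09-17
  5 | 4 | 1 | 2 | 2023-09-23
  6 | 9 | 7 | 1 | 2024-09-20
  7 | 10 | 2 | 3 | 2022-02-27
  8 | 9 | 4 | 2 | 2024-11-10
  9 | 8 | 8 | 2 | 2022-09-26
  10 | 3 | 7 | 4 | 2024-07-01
SELECT MIN(price) FROM products

Execution result:
25.59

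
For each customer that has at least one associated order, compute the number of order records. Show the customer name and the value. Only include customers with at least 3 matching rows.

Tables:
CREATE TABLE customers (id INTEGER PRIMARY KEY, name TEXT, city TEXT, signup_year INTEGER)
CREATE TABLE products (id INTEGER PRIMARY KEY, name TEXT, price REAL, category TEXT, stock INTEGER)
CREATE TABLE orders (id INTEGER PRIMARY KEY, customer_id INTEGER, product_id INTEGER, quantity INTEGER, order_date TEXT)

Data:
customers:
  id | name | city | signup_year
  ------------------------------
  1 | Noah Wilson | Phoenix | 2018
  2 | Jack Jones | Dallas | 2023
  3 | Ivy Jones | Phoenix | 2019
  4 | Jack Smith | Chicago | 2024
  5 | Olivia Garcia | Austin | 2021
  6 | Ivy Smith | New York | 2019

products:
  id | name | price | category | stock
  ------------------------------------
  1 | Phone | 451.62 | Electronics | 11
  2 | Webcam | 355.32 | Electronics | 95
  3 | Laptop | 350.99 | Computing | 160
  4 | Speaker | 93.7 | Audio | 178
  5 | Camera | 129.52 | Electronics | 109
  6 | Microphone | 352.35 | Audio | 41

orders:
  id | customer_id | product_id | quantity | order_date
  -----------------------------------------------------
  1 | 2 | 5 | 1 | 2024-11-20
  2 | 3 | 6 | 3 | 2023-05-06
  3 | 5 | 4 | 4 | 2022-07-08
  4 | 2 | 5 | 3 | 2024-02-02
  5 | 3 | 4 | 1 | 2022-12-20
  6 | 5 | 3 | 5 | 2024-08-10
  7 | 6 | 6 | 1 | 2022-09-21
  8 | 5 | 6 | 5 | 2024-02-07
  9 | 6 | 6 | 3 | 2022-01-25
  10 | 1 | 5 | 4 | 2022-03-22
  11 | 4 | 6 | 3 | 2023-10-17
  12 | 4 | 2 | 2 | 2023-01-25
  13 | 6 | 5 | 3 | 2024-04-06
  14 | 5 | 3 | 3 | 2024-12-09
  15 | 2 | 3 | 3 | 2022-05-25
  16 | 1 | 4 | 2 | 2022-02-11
SELECT p.name, COUNT(*) AS n FROM orders c JOIN customers p ON c.customer_id = p.id GROUP BY p.id, p.name HAVING COUNT(*) >= 3

Execution result:
name | n
Jack Jones | 3
Olivia Garcia | 4
Ivy Smith | 3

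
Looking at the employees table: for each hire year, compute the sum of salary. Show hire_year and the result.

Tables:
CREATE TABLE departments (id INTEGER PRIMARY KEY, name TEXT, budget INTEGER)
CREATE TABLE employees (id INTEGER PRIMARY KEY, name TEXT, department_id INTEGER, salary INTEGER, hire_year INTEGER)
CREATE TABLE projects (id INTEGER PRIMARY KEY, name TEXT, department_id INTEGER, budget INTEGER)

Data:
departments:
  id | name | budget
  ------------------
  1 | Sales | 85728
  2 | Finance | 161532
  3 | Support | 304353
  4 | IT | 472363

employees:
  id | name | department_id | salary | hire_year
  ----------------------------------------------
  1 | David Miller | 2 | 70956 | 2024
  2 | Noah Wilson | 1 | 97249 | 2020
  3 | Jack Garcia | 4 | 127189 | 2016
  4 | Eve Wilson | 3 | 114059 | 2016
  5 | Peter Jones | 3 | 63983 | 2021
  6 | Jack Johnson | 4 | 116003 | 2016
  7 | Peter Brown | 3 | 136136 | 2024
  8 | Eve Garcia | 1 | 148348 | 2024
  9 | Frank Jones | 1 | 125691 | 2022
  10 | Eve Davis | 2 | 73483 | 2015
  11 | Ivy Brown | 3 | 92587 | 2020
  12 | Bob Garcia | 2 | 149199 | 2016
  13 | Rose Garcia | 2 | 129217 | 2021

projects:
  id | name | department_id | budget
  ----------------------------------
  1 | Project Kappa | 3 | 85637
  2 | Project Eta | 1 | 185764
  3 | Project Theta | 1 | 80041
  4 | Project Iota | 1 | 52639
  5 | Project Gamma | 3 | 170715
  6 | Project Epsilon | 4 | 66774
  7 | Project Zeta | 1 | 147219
SELECT hire_year, SUM(salary) AS sum_salary FROM employees GROUP BY hire_year

Execution result:
hire_year | sum_salary
2015 | 73483
2016 | 506450
2020 | 189836
2021 | 193200
2022 | 125691
2024 | 355440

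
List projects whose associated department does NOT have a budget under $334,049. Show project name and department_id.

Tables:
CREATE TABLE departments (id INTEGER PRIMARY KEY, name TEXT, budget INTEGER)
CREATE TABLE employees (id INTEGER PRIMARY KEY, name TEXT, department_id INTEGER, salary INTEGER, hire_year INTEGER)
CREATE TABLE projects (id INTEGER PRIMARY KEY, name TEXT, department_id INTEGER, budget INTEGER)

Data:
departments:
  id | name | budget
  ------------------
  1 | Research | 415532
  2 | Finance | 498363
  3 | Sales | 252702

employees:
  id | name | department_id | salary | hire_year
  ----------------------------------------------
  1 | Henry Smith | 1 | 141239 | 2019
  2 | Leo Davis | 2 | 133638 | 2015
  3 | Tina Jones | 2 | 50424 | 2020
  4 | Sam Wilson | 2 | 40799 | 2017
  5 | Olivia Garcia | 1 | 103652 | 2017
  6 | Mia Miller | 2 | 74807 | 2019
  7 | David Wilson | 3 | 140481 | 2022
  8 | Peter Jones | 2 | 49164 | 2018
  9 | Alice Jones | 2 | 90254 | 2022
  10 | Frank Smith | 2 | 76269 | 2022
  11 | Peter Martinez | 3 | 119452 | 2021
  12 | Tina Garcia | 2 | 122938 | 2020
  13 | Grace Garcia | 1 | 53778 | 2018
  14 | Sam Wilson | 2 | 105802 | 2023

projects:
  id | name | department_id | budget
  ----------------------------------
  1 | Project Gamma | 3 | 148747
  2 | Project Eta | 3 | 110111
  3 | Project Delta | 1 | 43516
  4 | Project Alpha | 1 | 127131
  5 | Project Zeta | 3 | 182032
SELECT name, department_id FROM projects WHERE department_id NOT IN (SELECT id FROM departments WHERE budget < 334049)

Execution result:
name | department_id
Project Delta | 1
Project Alpha | 1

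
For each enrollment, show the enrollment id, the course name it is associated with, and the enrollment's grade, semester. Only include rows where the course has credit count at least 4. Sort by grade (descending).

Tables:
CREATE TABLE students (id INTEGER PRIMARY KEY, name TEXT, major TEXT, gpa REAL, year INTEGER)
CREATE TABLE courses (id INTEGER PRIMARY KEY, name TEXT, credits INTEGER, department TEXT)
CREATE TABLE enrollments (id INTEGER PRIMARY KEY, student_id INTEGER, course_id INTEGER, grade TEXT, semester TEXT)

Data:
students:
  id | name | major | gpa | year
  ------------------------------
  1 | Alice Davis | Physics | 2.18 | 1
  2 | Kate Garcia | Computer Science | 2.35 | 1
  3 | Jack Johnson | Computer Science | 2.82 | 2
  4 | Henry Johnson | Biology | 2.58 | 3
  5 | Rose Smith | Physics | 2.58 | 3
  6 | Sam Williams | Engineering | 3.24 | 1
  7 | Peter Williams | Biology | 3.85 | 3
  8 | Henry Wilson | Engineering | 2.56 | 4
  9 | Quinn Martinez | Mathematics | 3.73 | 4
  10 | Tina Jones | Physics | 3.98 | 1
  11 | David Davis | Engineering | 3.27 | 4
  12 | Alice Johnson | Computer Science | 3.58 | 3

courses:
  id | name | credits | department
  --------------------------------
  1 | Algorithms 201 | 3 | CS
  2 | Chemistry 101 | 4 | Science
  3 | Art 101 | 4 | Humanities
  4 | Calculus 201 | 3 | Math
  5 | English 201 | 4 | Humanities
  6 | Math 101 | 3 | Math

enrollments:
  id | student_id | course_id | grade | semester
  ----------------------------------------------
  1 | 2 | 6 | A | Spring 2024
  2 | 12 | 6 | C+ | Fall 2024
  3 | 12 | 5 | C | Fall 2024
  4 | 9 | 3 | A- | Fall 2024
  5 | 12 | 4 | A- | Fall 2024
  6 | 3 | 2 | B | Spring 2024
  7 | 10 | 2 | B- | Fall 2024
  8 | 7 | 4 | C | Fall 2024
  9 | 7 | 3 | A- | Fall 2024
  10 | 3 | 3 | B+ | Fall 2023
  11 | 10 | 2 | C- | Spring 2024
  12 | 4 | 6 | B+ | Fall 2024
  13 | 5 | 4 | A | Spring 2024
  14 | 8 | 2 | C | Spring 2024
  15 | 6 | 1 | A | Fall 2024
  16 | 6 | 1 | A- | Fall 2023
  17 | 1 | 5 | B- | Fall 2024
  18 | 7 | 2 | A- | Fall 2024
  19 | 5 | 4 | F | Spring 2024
SELECT c.id, p.name AS course, c.grade, c.semester FROM enrollments c JOIN courses p ON c.course_id = p.id WHERE p.credits >= 4 ORDER BY c.grade DESC

Execution result:
id | course | grade | semester
11 | Chemistry 101 | C- | Spring 2024
3 | English 201 | C | Fall 2024
14 | Chemistry 101 | C | Spring 2024
7 | Chemistry 101 | B- | Fall 2024
17 | English 201 | B- | Fall 2024
10 | Art 101 | B+ | Fall 2023
6 | Chemistry 101 | B | Spring 2024
4 | Art 101 | A- | Fall 2024
9 | Art 101 | A- | Fall 2024
18 | Chemistry 101 | A- | Fall 2024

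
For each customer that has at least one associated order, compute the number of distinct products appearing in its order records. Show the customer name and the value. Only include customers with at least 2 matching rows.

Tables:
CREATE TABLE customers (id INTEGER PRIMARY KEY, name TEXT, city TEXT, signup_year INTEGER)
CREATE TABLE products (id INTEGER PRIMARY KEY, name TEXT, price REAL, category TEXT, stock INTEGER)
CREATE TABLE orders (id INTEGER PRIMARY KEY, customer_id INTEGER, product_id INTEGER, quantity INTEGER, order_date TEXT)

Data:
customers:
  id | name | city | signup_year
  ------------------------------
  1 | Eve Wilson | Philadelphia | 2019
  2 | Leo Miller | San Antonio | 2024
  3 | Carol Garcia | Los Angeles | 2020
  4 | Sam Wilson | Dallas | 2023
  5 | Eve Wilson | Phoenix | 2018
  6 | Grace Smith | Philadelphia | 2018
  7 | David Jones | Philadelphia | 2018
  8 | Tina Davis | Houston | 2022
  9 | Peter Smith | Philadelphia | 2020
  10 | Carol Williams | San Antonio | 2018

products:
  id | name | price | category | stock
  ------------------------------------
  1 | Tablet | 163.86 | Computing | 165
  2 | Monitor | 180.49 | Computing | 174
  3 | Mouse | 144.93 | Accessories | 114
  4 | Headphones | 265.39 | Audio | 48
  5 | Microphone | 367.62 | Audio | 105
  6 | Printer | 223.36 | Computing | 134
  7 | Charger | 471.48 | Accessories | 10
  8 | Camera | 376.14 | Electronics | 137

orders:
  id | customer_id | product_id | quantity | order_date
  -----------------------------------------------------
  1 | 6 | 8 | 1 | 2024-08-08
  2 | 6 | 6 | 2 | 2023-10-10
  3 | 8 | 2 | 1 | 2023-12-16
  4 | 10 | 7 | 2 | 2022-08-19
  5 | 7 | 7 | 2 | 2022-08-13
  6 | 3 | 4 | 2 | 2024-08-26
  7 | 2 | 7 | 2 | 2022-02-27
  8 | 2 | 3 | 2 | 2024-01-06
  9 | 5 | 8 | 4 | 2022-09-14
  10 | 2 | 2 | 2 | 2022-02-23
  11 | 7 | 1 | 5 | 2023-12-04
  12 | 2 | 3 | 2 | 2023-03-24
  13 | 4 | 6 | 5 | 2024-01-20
SELECT p.name, COUNT(DISTINCT c.product_id) AS distinct_product_count FROM orders c JOIN customers p ON c.customer_id = p.id GROUP BY p.id, p.name HAVING COUNT(*) >= 2

Execution result:
name | distinct_product_count
Leo Miller | 3
Grace Smith | 2
David Jones | 2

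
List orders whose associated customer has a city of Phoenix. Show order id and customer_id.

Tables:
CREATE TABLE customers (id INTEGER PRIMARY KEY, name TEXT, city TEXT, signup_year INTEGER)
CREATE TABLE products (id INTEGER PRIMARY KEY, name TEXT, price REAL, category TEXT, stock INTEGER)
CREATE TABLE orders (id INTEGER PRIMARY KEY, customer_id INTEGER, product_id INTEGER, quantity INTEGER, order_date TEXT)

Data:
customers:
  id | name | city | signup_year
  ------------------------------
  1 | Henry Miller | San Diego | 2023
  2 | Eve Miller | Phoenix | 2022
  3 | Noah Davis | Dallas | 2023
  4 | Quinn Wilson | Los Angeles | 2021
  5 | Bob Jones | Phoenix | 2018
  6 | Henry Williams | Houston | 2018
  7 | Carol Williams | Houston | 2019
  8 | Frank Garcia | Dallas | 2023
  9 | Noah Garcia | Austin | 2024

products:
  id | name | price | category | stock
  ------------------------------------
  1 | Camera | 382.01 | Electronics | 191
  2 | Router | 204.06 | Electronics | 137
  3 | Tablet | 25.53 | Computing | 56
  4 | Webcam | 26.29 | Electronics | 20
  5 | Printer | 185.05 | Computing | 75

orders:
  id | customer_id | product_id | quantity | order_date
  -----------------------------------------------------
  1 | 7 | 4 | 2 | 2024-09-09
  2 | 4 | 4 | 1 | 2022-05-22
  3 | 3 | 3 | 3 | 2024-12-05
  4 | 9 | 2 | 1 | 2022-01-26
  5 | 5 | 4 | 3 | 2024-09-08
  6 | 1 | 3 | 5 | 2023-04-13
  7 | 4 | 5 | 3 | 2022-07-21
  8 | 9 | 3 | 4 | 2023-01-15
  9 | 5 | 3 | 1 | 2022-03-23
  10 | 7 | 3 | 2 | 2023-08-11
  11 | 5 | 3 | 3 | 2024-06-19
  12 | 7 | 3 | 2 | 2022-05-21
SELECT id, customer_id FROM orders WHERE customer_id IN (SELECT id FROM customers WHERE city = 'Phoenix')

Execution result:
id | customer_id
5 | 5
9 | 5
11 | 5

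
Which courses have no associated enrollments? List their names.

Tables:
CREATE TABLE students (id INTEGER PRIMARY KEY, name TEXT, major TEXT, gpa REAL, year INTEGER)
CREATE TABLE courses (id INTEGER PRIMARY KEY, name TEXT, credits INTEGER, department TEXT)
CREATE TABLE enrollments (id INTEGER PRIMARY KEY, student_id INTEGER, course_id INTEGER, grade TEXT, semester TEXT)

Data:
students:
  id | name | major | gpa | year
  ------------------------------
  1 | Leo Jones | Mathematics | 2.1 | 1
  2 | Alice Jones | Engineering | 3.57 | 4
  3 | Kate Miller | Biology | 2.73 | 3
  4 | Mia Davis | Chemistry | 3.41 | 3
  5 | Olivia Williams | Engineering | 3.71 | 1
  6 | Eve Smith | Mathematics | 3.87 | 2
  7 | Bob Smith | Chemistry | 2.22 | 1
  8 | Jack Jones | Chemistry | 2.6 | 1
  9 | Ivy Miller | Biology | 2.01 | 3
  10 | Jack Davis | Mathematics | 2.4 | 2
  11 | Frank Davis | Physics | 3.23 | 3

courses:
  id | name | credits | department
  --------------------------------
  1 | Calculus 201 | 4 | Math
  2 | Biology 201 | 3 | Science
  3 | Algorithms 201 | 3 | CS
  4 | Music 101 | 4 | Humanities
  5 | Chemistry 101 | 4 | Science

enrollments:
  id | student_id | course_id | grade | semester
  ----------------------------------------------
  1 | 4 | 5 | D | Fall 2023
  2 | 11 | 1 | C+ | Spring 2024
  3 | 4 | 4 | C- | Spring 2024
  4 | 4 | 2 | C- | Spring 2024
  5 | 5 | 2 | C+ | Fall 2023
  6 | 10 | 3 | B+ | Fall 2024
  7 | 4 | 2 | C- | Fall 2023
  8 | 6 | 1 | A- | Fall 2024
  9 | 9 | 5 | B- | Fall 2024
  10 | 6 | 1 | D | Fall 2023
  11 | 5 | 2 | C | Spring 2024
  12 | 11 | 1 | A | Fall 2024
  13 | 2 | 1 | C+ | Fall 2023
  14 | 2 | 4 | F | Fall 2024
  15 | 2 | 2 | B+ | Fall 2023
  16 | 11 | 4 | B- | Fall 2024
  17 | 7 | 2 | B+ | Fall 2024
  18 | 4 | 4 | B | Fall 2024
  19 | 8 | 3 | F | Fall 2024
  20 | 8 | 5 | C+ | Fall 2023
SELECT p.name FROM courses p LEFT JOIN enrollments c ON c.course_id = p.id WHERE c.id IS NULL

Execution result:
(no rows)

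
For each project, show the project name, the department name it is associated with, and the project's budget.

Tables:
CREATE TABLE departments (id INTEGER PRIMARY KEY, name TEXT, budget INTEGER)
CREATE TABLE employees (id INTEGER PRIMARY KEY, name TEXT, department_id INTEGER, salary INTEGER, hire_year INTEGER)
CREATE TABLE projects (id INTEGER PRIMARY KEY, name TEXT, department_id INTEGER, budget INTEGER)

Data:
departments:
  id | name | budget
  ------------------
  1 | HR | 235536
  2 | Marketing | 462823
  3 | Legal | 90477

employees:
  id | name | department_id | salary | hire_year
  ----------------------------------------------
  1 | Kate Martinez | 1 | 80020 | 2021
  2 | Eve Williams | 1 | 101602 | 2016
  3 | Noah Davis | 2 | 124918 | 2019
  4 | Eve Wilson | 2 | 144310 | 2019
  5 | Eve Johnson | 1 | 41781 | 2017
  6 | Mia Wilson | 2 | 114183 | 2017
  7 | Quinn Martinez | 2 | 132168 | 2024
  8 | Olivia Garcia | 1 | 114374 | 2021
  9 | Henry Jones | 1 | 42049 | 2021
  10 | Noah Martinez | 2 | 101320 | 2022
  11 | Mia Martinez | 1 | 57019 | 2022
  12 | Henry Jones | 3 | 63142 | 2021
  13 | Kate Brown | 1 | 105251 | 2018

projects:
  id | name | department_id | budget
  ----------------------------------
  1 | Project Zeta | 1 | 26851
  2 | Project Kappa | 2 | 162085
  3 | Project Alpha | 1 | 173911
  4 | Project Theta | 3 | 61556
SELECT c.name, p.name AS department, c.budget FROM projects c JOIN departments p ON c.department_id = p.id

Execution result:
name | department | budget
Project Zeta | HR | 26851
Project Kappa | Marketing | 162085
Project Alpha | HR | 173911
Project Theta | Legal | 61556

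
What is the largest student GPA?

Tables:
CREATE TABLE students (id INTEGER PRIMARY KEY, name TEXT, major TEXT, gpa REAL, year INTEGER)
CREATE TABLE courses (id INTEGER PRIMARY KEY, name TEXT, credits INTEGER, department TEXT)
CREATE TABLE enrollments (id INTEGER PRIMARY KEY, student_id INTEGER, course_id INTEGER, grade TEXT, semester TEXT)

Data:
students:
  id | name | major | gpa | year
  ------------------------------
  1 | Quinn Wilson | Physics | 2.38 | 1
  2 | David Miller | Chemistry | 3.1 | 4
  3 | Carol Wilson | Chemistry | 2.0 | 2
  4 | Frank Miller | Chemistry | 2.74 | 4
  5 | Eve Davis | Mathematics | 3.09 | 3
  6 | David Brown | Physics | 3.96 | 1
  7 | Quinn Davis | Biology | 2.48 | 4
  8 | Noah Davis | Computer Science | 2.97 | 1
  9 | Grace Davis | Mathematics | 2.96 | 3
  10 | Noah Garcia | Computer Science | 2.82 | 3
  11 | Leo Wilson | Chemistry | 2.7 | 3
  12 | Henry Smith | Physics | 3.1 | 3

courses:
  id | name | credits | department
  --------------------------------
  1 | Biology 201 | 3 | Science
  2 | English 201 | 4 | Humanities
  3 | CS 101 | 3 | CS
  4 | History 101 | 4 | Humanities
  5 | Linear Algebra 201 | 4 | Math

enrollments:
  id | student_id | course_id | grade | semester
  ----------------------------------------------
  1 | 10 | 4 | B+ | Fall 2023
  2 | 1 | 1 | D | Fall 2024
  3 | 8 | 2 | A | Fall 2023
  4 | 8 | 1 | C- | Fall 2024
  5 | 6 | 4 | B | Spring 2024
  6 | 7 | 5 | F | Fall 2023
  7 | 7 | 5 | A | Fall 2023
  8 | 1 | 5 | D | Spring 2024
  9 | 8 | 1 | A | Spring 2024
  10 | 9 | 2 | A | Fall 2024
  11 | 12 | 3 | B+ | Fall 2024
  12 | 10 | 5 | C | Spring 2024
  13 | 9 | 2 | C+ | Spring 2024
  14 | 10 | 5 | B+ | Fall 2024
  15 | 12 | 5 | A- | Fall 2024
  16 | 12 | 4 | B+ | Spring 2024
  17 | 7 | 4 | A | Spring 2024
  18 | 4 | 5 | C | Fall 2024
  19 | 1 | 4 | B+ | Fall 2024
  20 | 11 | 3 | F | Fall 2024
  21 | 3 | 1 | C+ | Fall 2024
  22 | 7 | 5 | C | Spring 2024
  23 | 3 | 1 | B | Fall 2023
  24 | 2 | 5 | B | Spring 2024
SELECT MAX(gpa) FROM students

Execution result:
3.96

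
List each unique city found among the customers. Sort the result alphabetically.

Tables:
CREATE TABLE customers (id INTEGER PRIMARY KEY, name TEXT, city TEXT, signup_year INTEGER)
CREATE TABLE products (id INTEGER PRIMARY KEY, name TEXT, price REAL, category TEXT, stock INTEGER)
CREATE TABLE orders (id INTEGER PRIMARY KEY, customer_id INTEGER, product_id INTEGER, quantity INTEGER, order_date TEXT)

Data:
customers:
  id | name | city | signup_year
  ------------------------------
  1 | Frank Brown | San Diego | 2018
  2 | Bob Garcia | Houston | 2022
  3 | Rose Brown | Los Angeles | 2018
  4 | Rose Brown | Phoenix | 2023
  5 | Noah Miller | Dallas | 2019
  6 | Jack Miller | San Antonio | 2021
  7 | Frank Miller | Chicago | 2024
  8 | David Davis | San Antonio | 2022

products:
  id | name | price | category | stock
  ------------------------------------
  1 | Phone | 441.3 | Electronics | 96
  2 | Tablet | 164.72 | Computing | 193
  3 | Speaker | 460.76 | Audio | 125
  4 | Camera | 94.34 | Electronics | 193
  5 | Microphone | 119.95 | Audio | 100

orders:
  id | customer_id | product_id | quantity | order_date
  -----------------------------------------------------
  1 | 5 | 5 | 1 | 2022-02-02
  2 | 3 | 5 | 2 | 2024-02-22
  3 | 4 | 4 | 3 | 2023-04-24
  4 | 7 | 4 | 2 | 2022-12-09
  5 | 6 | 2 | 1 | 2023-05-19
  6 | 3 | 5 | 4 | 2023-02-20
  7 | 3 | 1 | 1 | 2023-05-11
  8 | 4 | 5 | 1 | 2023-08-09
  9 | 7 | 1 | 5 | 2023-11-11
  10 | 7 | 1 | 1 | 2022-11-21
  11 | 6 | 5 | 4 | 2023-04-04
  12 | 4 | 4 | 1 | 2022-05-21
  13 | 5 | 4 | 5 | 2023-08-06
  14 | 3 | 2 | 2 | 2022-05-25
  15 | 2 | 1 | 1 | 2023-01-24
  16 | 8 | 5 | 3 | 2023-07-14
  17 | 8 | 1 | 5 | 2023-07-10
SELECT DISTINCT city FROM customers ORDER BY city

Execution result:
city
Chicago
Dallas
Houston
Los Angeles
Phoenix
San Antonio
San Diego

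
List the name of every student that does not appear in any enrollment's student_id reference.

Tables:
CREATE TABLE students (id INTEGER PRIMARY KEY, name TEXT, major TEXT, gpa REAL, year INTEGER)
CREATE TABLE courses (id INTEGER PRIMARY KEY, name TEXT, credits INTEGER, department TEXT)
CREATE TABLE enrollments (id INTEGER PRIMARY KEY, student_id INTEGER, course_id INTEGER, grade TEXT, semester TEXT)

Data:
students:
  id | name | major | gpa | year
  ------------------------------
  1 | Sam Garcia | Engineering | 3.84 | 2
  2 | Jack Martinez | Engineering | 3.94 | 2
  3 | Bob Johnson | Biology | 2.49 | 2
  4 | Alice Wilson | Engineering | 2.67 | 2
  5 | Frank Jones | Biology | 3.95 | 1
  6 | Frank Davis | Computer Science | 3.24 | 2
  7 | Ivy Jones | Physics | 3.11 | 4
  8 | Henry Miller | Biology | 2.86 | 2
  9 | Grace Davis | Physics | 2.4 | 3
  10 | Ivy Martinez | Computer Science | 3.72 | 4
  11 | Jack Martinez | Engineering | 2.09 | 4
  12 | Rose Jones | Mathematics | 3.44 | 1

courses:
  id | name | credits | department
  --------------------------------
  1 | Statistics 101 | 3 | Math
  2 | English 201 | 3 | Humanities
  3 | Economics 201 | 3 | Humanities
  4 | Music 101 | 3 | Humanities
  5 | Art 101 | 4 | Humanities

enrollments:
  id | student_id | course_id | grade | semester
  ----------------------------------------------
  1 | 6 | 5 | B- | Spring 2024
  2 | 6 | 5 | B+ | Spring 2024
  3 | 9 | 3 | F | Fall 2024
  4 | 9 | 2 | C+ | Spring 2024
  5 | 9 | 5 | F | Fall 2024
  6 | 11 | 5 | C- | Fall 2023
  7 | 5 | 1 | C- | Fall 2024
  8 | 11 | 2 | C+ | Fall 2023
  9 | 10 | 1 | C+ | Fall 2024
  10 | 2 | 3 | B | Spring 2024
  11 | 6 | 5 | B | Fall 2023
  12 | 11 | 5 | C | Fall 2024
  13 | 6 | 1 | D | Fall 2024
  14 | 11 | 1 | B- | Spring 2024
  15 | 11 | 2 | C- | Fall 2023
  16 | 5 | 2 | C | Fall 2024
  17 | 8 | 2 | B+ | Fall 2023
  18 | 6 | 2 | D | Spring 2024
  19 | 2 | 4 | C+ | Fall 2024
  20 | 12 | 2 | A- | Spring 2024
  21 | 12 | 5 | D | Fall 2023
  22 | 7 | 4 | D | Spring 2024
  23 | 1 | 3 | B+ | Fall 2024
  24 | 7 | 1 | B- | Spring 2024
SELECT p.name FROM students p LEFT JOIN enrollments c ON c.student_id = p.id WHERE c.id IS NULL

Execution result:
name
Bob Johnson
Alice Wilson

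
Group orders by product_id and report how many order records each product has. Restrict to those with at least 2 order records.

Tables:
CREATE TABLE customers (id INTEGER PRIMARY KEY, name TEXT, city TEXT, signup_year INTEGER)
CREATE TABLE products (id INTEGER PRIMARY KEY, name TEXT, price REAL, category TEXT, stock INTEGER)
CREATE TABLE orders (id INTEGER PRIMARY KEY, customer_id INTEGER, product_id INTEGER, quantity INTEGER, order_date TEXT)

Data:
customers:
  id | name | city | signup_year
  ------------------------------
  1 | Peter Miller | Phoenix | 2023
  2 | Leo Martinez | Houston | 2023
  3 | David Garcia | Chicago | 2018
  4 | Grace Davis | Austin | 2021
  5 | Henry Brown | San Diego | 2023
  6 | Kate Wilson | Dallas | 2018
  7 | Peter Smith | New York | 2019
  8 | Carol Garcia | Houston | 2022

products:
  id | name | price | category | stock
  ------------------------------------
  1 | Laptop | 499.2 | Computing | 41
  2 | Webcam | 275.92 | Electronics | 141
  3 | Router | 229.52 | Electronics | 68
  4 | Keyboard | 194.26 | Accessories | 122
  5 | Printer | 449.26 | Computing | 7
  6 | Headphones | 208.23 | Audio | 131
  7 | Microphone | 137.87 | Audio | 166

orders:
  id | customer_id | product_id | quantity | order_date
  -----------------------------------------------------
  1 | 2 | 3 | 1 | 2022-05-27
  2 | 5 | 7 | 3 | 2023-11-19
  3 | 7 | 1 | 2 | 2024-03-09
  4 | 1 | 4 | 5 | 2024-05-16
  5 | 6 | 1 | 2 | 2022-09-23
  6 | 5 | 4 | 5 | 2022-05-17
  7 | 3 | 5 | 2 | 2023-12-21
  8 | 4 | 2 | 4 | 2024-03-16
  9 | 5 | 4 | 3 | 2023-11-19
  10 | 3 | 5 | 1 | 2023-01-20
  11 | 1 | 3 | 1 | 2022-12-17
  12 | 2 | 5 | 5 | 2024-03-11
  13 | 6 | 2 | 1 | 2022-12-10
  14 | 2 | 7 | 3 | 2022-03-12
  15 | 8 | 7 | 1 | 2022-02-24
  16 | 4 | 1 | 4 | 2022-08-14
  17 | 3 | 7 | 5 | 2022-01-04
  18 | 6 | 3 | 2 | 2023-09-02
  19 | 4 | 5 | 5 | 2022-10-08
SELECT product_id, COUNT(*) AS order_count FROM orders GROUP BY product_id HAVING COUNT(*) >= 2

Execution result:
product_id | order_count
1 | 3
2 | 2
3 | 3
4 | 3
5 | 4
7 | 4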